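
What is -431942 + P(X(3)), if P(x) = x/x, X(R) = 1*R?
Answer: -431941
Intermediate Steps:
X(R) = R
P(x) = 1
-431942 + P(X(3)) = -431942 + 1 = -431941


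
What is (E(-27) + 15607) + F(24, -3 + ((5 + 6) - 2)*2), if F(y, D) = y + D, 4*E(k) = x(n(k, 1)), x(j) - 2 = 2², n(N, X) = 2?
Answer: 31295/2 ≈ 15648.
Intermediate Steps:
x(j) = 6 (x(j) = 2 + 2² = 2 + 4 = 6)
E(k) = 3/2 (E(k) = (¼)*6 = 3/2)
F(y, D) = D + y
(E(-27) + 15607) + F(24, -3 + ((5 + 6) - 2)*2) = (3/2 + 15607) + ((-3 + ((5 + 6) - 2)*2) + 24) = 31217/2 + ((-3 + (11 - 2)*2) + 24) = 31217/2 + ((-3 + 9*2) + 24) = 31217/2 + ((-3 + 18) + 24) = 31217/2 + (15 + 24) = 31217/2 + 39 = 31295/2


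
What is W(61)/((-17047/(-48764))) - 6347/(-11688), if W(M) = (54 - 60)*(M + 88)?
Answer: -509430349699/199245336 ≈ -2556.8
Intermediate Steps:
W(M) = -528 - 6*M (W(M) = -6*(88 + M) = -528 - 6*M)
W(61)/((-17047/(-48764))) - 6347/(-11688) = (-528 - 6*61)/((-17047/(-48764))) - 6347/(-11688) = (-528 - 366)/((-17047*(-1/48764))) - 6347*(-1/11688) = -894/17047/48764 + 6347/11688 = -894*48764/17047 + 6347/11688 = -43595016/17047 + 6347/11688 = -509430349699/199245336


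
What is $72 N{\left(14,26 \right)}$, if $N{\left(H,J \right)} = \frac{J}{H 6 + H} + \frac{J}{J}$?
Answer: $\frac{4464}{49} \approx 91.102$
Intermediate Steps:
$N{\left(H,J \right)} = 1 + \frac{J}{7 H}$ ($N{\left(H,J \right)} = \frac{J}{6 H + H} + 1 = \frac{J}{7 H} + 1 = 1 + \frac{J}{7 H}$)
$72 N{\left(14,26 \right)} = 72 \frac{14 + \frac{1}{7} \cdot 26}{14} = 72 \frac{14 + \frac{26}{7}}{14} = 72 \cdot \frac{1}{14} \cdot \frac{124}{7} = 72 \cdot \frac{62}{49} = \frac{4464}{49}$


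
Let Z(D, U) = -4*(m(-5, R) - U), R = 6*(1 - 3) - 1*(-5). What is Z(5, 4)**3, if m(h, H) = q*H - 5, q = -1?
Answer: 512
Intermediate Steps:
R = -7 (R = 6*(-2) + 5 = -12 + 5 = -7)
m(h, H) = -5 - H (m(h, H) = -H - 5 = -5 - H)
Z(D, U) = -8 + 4*U (Z(D, U) = -4*((-5 - 1*(-7)) - U) = -4*((-5 + 7) - U) = -4*(2 - U) = -8 + 4*U)
Z(5, 4)**3 = (-8 + 4*4)**3 = (-8 + 16)**3 = 8**3 = 512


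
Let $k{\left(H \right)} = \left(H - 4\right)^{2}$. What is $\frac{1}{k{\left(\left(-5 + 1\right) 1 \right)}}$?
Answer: $\frac{1}{64} \approx 0.015625$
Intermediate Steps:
$k{\left(H \right)} = \left(-4 + H\right)^{2}$
$\frac{1}{k{\left(\left(-5 + 1\right) 1 \right)}} = \frac{1}{\left(-4 + \left(-5 + 1\right) 1\right)^{2}} = \frac{1}{\left(-4 - 4\right)^{2}} = \frac{1}{\left(-8\right)^{2}} = \frac{1}{64}$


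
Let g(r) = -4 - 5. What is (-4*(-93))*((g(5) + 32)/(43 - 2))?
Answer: 8556/41 ≈ 208.68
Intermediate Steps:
g(r) = -9
(-4*(-93))*((g(5) + 32)/(43 - 2)) = (-4*(-93))*((-9 + 32)/(43 - 2)) = 372*(23/41) = 8556/41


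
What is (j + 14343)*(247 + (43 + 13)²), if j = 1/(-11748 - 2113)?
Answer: 672568553326/13861 ≈ 4.8522e+7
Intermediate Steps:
j = -1/13861 (j = 1/(-13861) = -1/13861 ≈ -7.2145e-5)
(j + 14343)*(247 + (43 + 13)²) = (-1/13861 + 14343)*(247 + (43 + 13)²) = 198808322*(247 + 56²)/13861 = 198808322*(247 + 3136)/13861 = (198808322/13861)*3383 = 672568553326/13861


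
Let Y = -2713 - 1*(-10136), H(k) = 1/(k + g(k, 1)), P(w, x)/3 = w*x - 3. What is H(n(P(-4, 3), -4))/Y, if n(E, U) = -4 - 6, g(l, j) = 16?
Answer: 1/44538 ≈ 2.2453e-5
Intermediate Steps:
P(w, x) = -9 + 3*w*x (P(w, x) = 3*(w*x - 3) = 3*(-3 + w*x) = -9 + 3*w*x)
n(E, U) = -10
H(k) = 1/(16 + k) (H(k) = 1/(k + 16) = 1/(16 + k))
Y = 7423 (Y = -2713 + 10136 = 7423)
H(n(P(-4, 3), -4))/Y = 1/((16 - 10)*7423) = (1/7423)/6 = (1/6)*(1/7423) = 1/44538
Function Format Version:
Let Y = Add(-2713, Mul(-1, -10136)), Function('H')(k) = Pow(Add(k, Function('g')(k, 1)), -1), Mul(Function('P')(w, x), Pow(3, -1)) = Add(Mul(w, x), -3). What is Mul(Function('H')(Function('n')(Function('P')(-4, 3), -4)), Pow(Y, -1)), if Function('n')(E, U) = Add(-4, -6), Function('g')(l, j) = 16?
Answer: Rational(1, 44538) ≈ 2.2453e-5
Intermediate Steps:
Function('P')(w, x) = Add(-9, Mul(3, w, x)) (Function('P')(w, x) = Mul(3, Add(Mul(w, x), -3)) = Mul(3, Add(-3, Mul(w, x))) = Add(-9, Mul(3, w, x)))
Function('n')(E, U) = -10
Function('H')(k) = Pow(Add(16, k), -1) (Function('H')(k) = Pow(Add(k, 16), -1) = Pow(Add(16, k), -1))
Y = 7423 (Y = Add(-2713, 10136) = 7423)
Mul(Function('H')(Function('n')(Function('P')(-4, 3), -4)), Pow(Y, -1)) = Mul(Pow(Add(16, -10), -1), Pow(7423, -1)) = Mul(Pow(6, -1), Rational(1, 7423)) = Mul(Rational(1, 6), Rational(1, 7423)) = Rational(1, 44538)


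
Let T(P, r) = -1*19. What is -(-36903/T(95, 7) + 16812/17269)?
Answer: -637597335/328111 ≈ -1943.2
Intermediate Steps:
T(P, r) = -19
-(-36903/T(95, 7) + 16812/17269) = -(-36903/(-19) + 16812/17269) = -(-36903*(-1/19) + 16812*(1/17269)) = -(36903/19 + 16812/17269) = -1*637597335/328111 = -637597335/328111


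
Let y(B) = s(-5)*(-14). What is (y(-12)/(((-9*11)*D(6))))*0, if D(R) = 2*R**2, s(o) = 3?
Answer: 0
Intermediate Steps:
y(B) = -42 (y(B) = 3*(-14) = -42)
(y(-12)/(((-9*11)*D(6))))*0 = -42/((-9*11)*(2*6**2))*0 = -42/((-198*36))*0 = -42/((-99*72))*0 = -42/(-7128)*0 = -42*(-1/7128)*0 = (7/1188)*0 = 0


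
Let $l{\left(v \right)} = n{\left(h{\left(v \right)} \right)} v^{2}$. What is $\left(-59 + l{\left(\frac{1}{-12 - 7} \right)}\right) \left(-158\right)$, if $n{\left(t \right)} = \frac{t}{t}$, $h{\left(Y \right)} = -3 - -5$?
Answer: $\frac{3365084}{361} \approx 9321.6$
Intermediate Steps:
$h{\left(Y \right)} = 2$ ($h{\left(Y \right)} = -3 + 5 = 2$)
$n{\left(t \right)} = 1$
$l{\left(v \right)} = v^{2}$ ($l{\left(v \right)} = 1 v^{2} = v^{2}$)
$\left(-59 + l{\left(\frac{1}{-12 - 7} \right)}\right) \left(-158\right) = \left(-59 + \left(\frac{1}{-12 - 7}\right)^{2}\right) \left(-158\right) = \left(-59 + \left(\frac{1}{-19}\right)^{2}\right) \left(-158\right) = \left(-59 + \left(- \frac{1}{19}\right)^{2}\right) \left(-158\right) = \left(-59 + \frac{1}{361}\right) \left(-158\right) = \left(- \frac{21298}{361}\right) \left(-158\right) = \frac{3365084}{361}$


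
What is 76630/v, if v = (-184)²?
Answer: 38315/16928 ≈ 2.2634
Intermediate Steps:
v = 33856
76630/v = 76630/33856 = 76630*(1/33856) = 38315/16928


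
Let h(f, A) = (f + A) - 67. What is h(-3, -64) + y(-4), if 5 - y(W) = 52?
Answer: -181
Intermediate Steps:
y(W) = -47 (y(W) = 5 - 1*52 = 5 - 52 = -47)
h(f, A) = -67 + A + f (h(f, A) = (A + f) - 67 = -67 + A + f)
h(-3, -64) + y(-4) = (-67 - 64 - 3) - 47 = -134 - 47 = -181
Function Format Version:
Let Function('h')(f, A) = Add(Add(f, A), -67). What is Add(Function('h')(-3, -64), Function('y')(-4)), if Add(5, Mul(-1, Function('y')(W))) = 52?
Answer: -181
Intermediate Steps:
Function('y')(W) = -47 (Function('y')(W) = Add(5, Mul(-1, 52)) = Add(5, -52) = -47)
Function('h')(f, A) = Add(-67, A, f) (Function('h')(f, A) = Add(Add(A, f), -67) = Add(-67, A, f))
Add(Function('h')(-3, -64), Function('y')(-4)) = Add(Add(-67, -64, -3), -47) = Add(-134, -47) = -181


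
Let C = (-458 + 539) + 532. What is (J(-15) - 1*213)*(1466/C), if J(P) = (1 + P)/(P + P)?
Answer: -4673608/9195 ≈ -508.28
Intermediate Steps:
J(P) = (1 + P)/(2*P) (J(P) = (1 + P)/((2*P)) = (1 + P)*(1/(2*P)) = (1 + P)/(2*P))
C = 613 (C = 81 + 532 = 613)
(J(-15) - 1*213)*(1466/C) = ((1/2)*(1 - 15)/(-15) - 1*213)*(1466/613) = ((1/2)*(-1/15)*(-14) - 213)*(1466*(1/613)) = (7/15 - 213)*(1466/613) = -3188/15*1466/613 = -4673608/9195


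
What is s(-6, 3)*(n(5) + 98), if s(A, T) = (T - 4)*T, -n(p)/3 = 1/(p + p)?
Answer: -2931/10 ≈ -293.10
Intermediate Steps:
n(p) = -3/(2*p) (n(p) = -3/(p + p) = -3*1/(2*p) = -3/(2*p))
s(A, T) = T*(-4 + T) (s(A, T) = (-4 + T)*T = T*(-4 + T))
s(-6, 3)*(n(5) + 98) = (3*(-4 + 3))*(-3/2/5 + 98) = (3*(-1))*(-3/2*⅕ + 98) = -3*(-3/10 + 98) = -3*977/10 = -2931/10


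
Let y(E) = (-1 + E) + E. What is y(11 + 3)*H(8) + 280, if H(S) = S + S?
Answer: 712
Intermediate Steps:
H(S) = 2*S
y(E) = -1 + 2*E
y(11 + 3)*H(8) + 280 = (-1 + 2*(11 + 3))*(2*8) + 280 = (-1 + 2*14)*16 + 280 = (-1 + 28)*16 + 280 = 27*16 + 280 = 432 + 280 = 712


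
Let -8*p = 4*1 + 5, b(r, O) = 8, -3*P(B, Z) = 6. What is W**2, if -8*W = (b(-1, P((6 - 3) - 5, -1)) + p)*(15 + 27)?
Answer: 1334025/1024 ≈ 1302.8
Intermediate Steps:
P(B, Z) = -2 (P(B, Z) = -1/3*6 = -2)
p = -9/8 (p = -(4*1 + 5)/8 = -(4 + 5)/8 = -1/8*9 = -9/8 ≈ -1.1250)
W = -1155/32 (W = -(8 - 9/8)*(15 + 27)/8 = -55*42/64 = -1/8*1155/4 = -1155/32 ≈ -36.094)
W**2 = (-1155/32)**2 = 1334025/1024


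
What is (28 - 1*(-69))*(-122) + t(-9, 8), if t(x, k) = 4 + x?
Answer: -11839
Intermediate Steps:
(28 - 1*(-69))*(-122) + t(-9, 8) = (28 - 1*(-69))*(-122) + (4 - 9) = (28 + 69)*(-122) - 5 = 97*(-122) - 5 = -11834 - 5 = -11839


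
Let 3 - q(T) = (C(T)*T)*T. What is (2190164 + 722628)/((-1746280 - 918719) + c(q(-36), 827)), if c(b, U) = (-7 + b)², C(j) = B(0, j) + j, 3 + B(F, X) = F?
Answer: 2912792/2551626601 ≈ 0.0011415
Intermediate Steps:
B(F, X) = -3 + F
C(j) = -3 + j (C(j) = (-3 + 0) + j = -3 + j)
q(T) = 3 - T²*(-3 + T) (q(T) = 3 - (-3 + T)*T*T = 3 - T*(-3 + T)*T = 3 - T²*(-3 + T))
(2190164 + 722628)/((-1746280 - 918719) + c(q(-36), 827)) = (2190164 + 722628)/((-1746280 - 918719) + (-7 + (3 + (-36)²*(3 - 1*(-36))))²) = 2912792/(-2664999 + (-7 + (3 + 1296*(3 + 36)))²) = 2912792/(-2664999 + (-7 + (3 + 1296*39))²) = 2912792/(-2664999 + (-7 + (3 + 50544))²) = 2912792/(-2664999 + (-7 + 50547)²) = 2912792/(-2664999 + 50540²) = 2912792/(-2664999 + 2554291600) = 2912792/2551626601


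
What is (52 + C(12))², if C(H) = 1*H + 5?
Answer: 4761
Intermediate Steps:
C(H) = 5 + H (C(H) = H + 5 = 5 + H)
(52 + C(12))² = (52 + (5 + 12))² = (52 + 17)² = 69² = 4761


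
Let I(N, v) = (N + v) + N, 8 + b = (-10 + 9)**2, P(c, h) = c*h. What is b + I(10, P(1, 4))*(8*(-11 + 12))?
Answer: 185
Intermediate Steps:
b = -7 (b = -8 + (-10 + 9)**2 = -8 + (-1)**2 = -8 + 1 = -7)
I(N, v) = v + 2*N
b + I(10, P(1, 4))*(8*(-11 + 12)) = -7 + (1*4 + 2*10)*(8*(-11 + 12)) = -7 + (4 + 20)*(8*1) = -7 + 24*8 = -7 + 192 = 185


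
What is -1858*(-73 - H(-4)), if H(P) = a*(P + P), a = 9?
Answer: 1858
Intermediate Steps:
H(P) = 18*P (H(P) = 9*(P + P) = 9*(2*P) = 18*P)
-1858*(-73 - H(-4)) = -1858*(-73 - 18*(-4)) = -1858*(-73 - 1*(-72)) = -1858*(-73 + 72) = -1858*(-1) = 1858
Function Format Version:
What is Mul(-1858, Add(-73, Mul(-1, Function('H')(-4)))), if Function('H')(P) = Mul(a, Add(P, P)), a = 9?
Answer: 1858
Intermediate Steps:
Function('H')(P) = Mul(18, P) (Function('H')(P) = Mul(9, Add(P, P)) = Mul(9, Mul(2, P)) = Mul(18, P))
Mul(-1858, Add(-73, Mul(-1, Function('H')(-4)))) = Mul(-1858, Add(-73, Mul(-1, Mul(18, -4)))) = Mul(-1858, Add(-73, Mul(-1, -72))) = Mul(-1858, Add(-73, 72)) = Mul(-1858, -1) = 1858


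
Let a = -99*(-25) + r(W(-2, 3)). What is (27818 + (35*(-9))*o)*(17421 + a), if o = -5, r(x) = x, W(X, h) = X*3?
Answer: 584626770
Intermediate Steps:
W(X, h) = 3*X
a = 2469 (a = -99*(-25) + 3*(-2) = 2475 - 6 = 2469)
(27818 + (35*(-9))*o)*(17421 + a) = (27818 + (35*(-9))*(-5))*(17421 + 2469) = (27818 - 315*(-5))*19890 = (27818 + 1575)*19890 = 29393*19890 = 584626770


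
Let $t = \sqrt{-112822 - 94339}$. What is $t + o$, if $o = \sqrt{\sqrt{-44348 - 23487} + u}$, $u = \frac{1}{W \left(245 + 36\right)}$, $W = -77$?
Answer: $\frac{\sqrt{-21637 + 468159769 i \sqrt{67835}}}{21637} + i \sqrt{207161} \approx 11.412 + 466.56 i$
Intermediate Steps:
$t = i \sqrt{207161}$ ($t = \sqrt{-207161} = i \sqrt{207161} \approx 455.15 i$)
$u = - \frac{1}{21637}$ ($u = \frac{1}{\left(-77\right) \left(245 + 36\right)} = \frac{1}{\left(-77\right) 281} = \frac{1}{-21637} = - \frac{1}{21637} \approx -4.6217 \cdot 10^{-5}$)
$o = \sqrt{- \frac{1}{21637} + i \sqrt{67835}}$ ($o = \sqrt{\sqrt{-44348 - 23487} - \frac{1}{21637}} = \sqrt{\sqrt{-67835} - \frac{1}{21637}} = \sqrt{i \sqrt{67835} - \frac{1}{21637}} = \sqrt{- \frac{1}{21637} + i \sqrt{67835}} \approx 11.412 + 11.412 i$)
$t + o = i \sqrt{207161} + \frac{\sqrt{-21637 + 468159769 i \sqrt{67835}}}{21637} = \frac{\sqrt{-21637 + 468159769 i \sqrt{67835}}}{21637} + i \sqrt{207161}$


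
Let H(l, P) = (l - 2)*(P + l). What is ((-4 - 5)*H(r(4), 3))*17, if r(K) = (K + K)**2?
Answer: -635562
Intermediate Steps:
r(K) = 4*K**2 (r(K) = (2*K)**2 = 4*K**2)
H(l, P) = (-2 + l)*(P + l)
((-4 - 5)*H(r(4), 3))*17 = ((-4 - 5)*((4*4**2)**2 - 2*3 - 8*4**2 + 3*(4*4**2)))*17 = -9*((4*16)**2 - 6 - 8*16 + 3*(4*16))*17 = -9*(64**2 - 6 - 2*64 + 3*64)*17 = -9*(4096 - 6 - 128 + 192)*17 = -9*4154*17 = -37386*17 = -635562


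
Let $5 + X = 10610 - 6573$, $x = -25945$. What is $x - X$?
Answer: $-29977$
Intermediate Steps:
$X = 4032$ ($X = -5 + \left(10610 - 6573\right) = -5 + 4037 = 4032$)
$x - X = -25945 - 4032 = -29977$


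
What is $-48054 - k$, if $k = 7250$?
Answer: $-55304$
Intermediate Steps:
$-48054 - k = -48054 - 7250 = -55304$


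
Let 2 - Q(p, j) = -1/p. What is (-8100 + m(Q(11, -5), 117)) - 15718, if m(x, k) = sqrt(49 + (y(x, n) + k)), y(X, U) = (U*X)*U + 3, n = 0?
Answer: -23805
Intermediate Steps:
y(X, U) = 3 + X*U**2 (y(X, U) = X*U**2 + 3 = 3 + X*U**2)
Q(p, j) = 2 + 1/p (Q(p, j) = 2 - (-1)/p = 2 + 1/p)
m(x, k) = sqrt(52 + k) (m(x, k) = sqrt(49 + ((3 + x*0**2) + k)) = sqrt(49 + ((3 + x*0) + k)) = sqrt(49 + ((3 + 0) + k)) = sqrt(49 + (3 + k)) = sqrt(52 + k))
(-8100 + m(Q(11, -5), 117)) - 15718 = (-8100 + sqrt(52 + 117)) - 15718 = (-8100 + sqrt(169)) - 15718 = (-8100 + 13) - 15718 = -8087 - 15718 = -23805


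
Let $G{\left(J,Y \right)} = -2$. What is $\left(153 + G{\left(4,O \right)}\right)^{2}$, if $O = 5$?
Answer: $22801$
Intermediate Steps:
$\left(153 + G{\left(4,O \right)}\right)^{2} = \left(153 - 2\right)^{2} = 151^{2} = 22801$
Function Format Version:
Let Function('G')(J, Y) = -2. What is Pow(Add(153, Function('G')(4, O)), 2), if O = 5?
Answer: 22801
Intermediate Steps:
Pow(Add(153, Function('G')(4, O)), 2) = Pow(Add(153, -2), 2) = Pow(151, 2) = 22801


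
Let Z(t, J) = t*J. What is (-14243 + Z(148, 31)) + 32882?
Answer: 23227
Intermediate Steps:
Z(t, J) = J*t
(-14243 + Z(148, 31)) + 32882 = (-14243 + 31*148) + 32882 = (-14243 + 4588) + 32882 = -9655 + 32882 = 23227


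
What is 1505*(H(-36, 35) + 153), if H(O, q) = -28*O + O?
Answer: 1693125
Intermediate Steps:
H(O, q) = -27*O
1505*(H(-36, 35) + 153) = 1505*(-27*(-36) + 153) = 1505*(972 + 153) = 1505*1125 = 1693125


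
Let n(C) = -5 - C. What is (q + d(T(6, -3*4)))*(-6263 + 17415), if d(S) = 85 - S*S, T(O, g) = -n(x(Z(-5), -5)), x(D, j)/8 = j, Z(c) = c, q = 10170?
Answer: 100702560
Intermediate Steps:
x(D, j) = 8*j
T(O, g) = -35 (T(O, g) = -(-5 - 8*(-5)) = -(-5 - 1*(-40)) = -(-5 + 40) = -1*35 = -35)
d(S) = 85 - S²
(q + d(T(6, -3*4)))*(-6263 + 17415) = (10170 + (85 - 1*(-35)²))*(-6263 + 17415) = (10170 + (85 - 1*1225))*11152 = (10170 + (85 - 1225))*11152 = (10170 - 1140)*11152 = 9030*11152 = 100702560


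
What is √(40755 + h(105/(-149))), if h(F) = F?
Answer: 3*√100531790/149 ≈ 201.88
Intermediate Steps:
√(40755 + h(105/(-149))) = √(40755 + 105/(-149)) = √(40755 + 105*(-1/149)) = √(40755 - 105/149) = √(6072390/149) = 3*√100531790/149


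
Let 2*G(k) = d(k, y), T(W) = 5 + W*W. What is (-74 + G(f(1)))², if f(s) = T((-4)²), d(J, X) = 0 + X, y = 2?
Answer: 5329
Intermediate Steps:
T(W) = 5 + W²
d(J, X) = X
f(s) = 261 (f(s) = 5 + ((-4)²)² = 5 + 16² = 5 + 256 = 261)
G(k) = 1 (G(k) = (½)*2 = 1)
(-74 + G(f(1)))² = (-74 + 1)² = (-73)² = 5329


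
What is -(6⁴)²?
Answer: -1679616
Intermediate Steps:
-(6⁴)² = -1*1296² = -1*1679616 = -1679616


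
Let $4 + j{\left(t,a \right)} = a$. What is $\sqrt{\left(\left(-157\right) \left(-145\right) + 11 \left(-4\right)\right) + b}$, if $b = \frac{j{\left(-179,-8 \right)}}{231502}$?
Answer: $\frac{\sqrt{304422637302215}}{115751} \approx 150.73$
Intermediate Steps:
$j{\left(t,a \right)} = -4 + a$
$b = - \frac{6}{115751}$ ($b = \frac{-4 - 8}{231502} = \left(-12\right) \frac{1}{231502} = - \frac{6}{115751} \approx -5.1835 \cdot 10^{-5}$)
$\sqrt{\left(\left(-157\right) \left(-145\right) + 11 \left(-4\right)\right) + b} = \sqrt{\left(\left(-157\right) \left(-145\right) + 11 \left(-4\right)\right) - \frac{6}{115751}} = \sqrt{\left(22765 - 44\right) - \frac{6}{115751}} = \sqrt{22721 - \frac{6}{115751}} = \sqrt{\frac{2629978465}{115751}} = \frac{\sqrt{304422637302215}}{115751}$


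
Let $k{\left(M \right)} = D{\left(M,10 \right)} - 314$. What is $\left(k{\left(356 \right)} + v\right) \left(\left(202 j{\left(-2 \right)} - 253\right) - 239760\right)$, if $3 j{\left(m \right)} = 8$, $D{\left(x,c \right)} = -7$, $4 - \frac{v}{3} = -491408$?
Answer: $-352964812015$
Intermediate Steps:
$v = 1474236$ ($v = 12 - -1474224 = 12 + 1474224 = 1474236$)
$j{\left(m \right)} = \frac{8}{3}$ ($j{\left(m \right)} = \frac{1}{3} \cdot 8 = \frac{8}{3}$)
$k{\left(M \right)} = -321$ ($k{\left(M \right)} = -7 - 314 = -321$)
$\left(k{\left(356 \right)} + v\right) \left(\left(202 j{\left(-2 \right)} - 253\right) - 239760\right) = \left(-321 + 1474236\right) \left(\left(202 \cdot \frac{8}{3} - 253\right) - 239760\right) = 1473915 \left(\left(\frac{1616}{3} - 253\right) - 239760\right) = 1473915 \left(\frac{857}{3} - 239760\right) = 1473915 \left(- \frac{718423}{3}\right) = -352964812015$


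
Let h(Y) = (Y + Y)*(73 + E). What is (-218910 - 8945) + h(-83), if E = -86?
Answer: -225697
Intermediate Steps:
h(Y) = -26*Y (h(Y) = (Y + Y)*(73 - 86) = (2*Y)*(-13) = -26*Y)
(-218910 - 8945) + h(-83) = (-218910 - 8945) - 26*(-83) = -227855 + 2158 = -225697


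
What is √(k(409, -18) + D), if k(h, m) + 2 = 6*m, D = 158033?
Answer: 3*√17547 ≈ 397.40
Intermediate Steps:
k(h, m) = -2 + 6*m
√(k(409, -18) + D) = √((-2 + 6*(-18)) + 158033) = √((-2 - 108) + 158033) = √(-110 + 158033) = √157923 = 3*√17547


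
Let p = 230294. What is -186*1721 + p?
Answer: -89812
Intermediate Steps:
-186*1721 + p = -186*1721 + 230294 = -320106 + 230294 = -89812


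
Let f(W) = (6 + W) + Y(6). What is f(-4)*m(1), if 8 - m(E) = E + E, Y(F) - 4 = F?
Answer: 72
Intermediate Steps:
Y(F) = 4 + F
m(E) = 8 - 2*E (m(E) = 8 - (E + E) = 8 - 2*E)
f(W) = 16 + W (f(W) = (6 + W) + (4 + 6) = (6 + W) + 10 = 16 + W)
f(-4)*m(1) = (16 - 4)*(8 - 2*1) = 12*(8 - 2) = 12*6 = 72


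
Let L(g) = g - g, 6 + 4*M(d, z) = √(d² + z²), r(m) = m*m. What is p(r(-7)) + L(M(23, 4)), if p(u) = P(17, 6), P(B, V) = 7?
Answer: 7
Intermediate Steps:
r(m) = m²
p(u) = 7
M(d, z) = -3/2 + √(d² + z²)/4
L(g) = 0
p(r(-7)) + L(M(23, 4)) = 7 + 0 = 7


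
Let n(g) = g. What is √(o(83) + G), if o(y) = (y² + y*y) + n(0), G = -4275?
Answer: √9503 ≈ 97.483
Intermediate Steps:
o(y) = 2*y² (o(y) = (y² + y*y) + 0 = (y² + y²) + 0 = 2*y² + 0 = 2*y²)
√(o(83) + G) = √(2*83² - 4275) = √(2*6889 - 4275) = √(13778 - 4275) = √9503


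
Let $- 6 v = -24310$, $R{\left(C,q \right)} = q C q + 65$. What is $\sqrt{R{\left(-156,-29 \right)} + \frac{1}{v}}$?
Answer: $\frac{31 i \sqrt{20160064210}}{12155} \approx 362.12 i$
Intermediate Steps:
$R{\left(C,q \right)} = 65 + C q^{2}$ ($R{\left(C,q \right)} = C q q + 65 = C q^{2} + 65 = 65 + C q^{2}$)
$v = \frac{12155}{3}$ ($v = \left(- \frac{1}{6}\right) \left(-24310\right) = \frac{12155}{3} \approx 4051.7$)
$\sqrt{R{\left(-156,-29 \right)} + \frac{1}{v}} = \sqrt{\left(65 - 156 \left(-29\right)^{2}\right) + \frac{1}{\frac{12155}{3}}} = \sqrt{\left(65 - 131196\right) + \frac{3}{12155}} = \sqrt{-131131 + \frac{3}{12155}} = \sqrt{- \frac{1593897302}{12155}} = \frac{31 i \sqrt{20160064210}}{12155}$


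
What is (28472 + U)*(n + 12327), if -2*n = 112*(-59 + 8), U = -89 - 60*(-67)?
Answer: 491974749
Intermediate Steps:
U = 3931 (U = -89 + 4020 = 3931)
n = 2856 (n = -56*(-59 + 8) = -56*(-51) = -½*(-5712) = 2856)
(28472 + U)*(n + 12327) = (28472 + 3931)*(2856 + 12327) = 32403*15183 = 491974749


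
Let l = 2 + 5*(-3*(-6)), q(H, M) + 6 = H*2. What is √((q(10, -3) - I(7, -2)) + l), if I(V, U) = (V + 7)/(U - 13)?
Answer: 2*√6015/15 ≈ 10.341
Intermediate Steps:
q(H, M) = -6 + 2*H (q(H, M) = -6 + H*2 = -6 + 2*H)
I(V, U) = (7 + V)/(-13 + U)
l = 92 (l = 2 + 5*18 = 2 + 90 = 92)
√((q(10, -3) - I(7, -2)) + l) = √(((-6 + 2*10) - (7 + 7)/(-13 - 2)) + 92) = √(((-6 + 20) - 14/(-15)) + 92) = √((14 - (-1)*14/15) + 92) = √((14 - 1*(-14/15)) + 92) = √((14 + 14/15) + 92) = √(224/15 + 92) = √(1604/15) = 2*√6015/15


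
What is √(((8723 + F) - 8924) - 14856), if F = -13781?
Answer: I*√28838 ≈ 169.82*I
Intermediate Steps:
√(((8723 + F) - 8924) - 14856) = √(((8723 - 13781) - 8924) - 14856) = √((-5058 - 8924) - 14856) = √(-13982 - 14856) = √(-28838) = I*√28838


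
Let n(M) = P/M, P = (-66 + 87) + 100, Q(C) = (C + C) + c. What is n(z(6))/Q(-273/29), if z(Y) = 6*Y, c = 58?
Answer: 3509/40896 ≈ 0.085803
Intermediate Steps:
Q(C) = 58 + 2*C (Q(C) = (C + C) + 58 = 2*C + 58 = 58 + 2*C)
P = 121 (P = 21 + 100 = 121)
n(M) = 121/M
n(z(6))/Q(-273/29) = (121/((6*6)))/(58 + 2*(-273/29)) = (121/36)/(58 + 2*(-273*1/29)) = (121*(1/36))/(58 + 2*(-273/29)) = 121/(36*(58 - 546/29)) = 121/(36*(1136/29)) = (121/36)*(29/1136) = 3509/40896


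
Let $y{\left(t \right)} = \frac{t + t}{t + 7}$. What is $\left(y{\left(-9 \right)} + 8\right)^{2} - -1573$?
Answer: $1862$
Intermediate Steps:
$y{\left(t \right)} = \frac{2 t}{7 + t}$
$\left(y{\left(-9 \right)} + 8\right)^{2} - -1573 = \left(2 \left(-9\right) \frac{1}{7 - 9} + 8\right)^{2} - -1573 = \left(2 \left(-9\right) \frac{1}{-2} + 8\right)^{2} + 1573 = \left(2 \left(-9\right) \left(- \frac{1}{2}\right) + 8\right)^{2} + 1573 = \left(9 + 8\right)^{2} + 1573 = 17^{2} + 1573 = 289 + 1573 = 1862$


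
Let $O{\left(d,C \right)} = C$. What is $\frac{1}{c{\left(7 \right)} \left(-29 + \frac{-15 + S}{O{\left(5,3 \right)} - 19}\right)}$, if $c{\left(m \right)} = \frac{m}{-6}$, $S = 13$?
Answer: $\frac{16}{539} \approx 0.029685$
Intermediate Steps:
$c{\left(m \right)} = - \frac{m}{6}$ ($c{\left(m \right)} = m \left(- \frac{1}{6}\right) = - \frac{m}{6}$)
$\frac{1}{c{\left(7 \right)} \left(-29 + \frac{-15 + S}{O{\left(5,3 \right)} - 19}\right)} = \frac{1}{\left(- \frac{1}{6}\right) 7 \left(-29 + \frac{-15 + 13}{3 - 19}\right)} = \frac{1}{\left(- \frac{7}{6}\right) \left(-29 - \frac{2}{-16}\right)} = \frac{1}{\left(- \frac{7}{6}\right) \left(-29 - - \frac{1}{8}\right)} = \frac{1}{\left(- \frac{7}{6}\right) \left(-29 + \frac{1}{8}\right)} = \frac{1}{\left(- \frac{7}{6}\right) \left(- \frac{231}{8}\right)} = \frac{1}{\frac{539}{16}} = \frac{16}{539}$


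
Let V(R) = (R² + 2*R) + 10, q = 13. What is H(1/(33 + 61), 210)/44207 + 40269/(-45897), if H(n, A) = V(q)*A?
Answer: 65231389/676322893 ≈ 0.096450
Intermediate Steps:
V(R) = 10 + R² + 2*R
H(n, A) = 205*A (H(n, A) = (10 + 13² + 2*13)*A = (10 + 169 + 26)*A = 205*A)
H(1/(33 + 61), 210)/44207 + 40269/(-45897) = (205*210)/44207 + 40269/(-45897) = 43050*(1/44207) + 40269*(-1/45897) = 43050/44207 - 13423/15299 = 65231389/676322893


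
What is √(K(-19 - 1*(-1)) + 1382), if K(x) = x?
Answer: 2*√341 ≈ 36.932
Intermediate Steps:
√(K(-19 - 1*(-1)) + 1382) = √((-19 - 1*(-1)) + 1382) = √((-19 + 1) + 1382) = √(-18 + 1382) = √1364 = 2*√341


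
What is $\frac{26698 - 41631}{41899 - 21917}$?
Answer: $- \frac{14933}{19982} \approx -0.74732$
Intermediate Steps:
$\frac{26698 - 41631}{41899 - 21917} = - \frac{14933}{19982}$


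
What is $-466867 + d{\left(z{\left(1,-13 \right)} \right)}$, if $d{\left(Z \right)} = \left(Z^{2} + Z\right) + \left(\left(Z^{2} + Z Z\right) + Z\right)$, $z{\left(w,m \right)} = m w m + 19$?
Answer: $-360459$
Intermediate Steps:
$z{\left(w,m \right)} = 19 + w m^{2}$ ($z{\left(w,m \right)} = w m^{2} + 19 = 19 + w m^{2}$)
$d{\left(Z \right)} = 2 Z + 3 Z^{2}$ ($d{\left(Z \right)} = \left(Z + Z^{2}\right) + \left(\left(Z^{2} + Z^{2}\right) + Z\right) = \left(Z + Z^{2}\right) + \left(2 Z^{2} + Z\right) = \left(Z + Z^{2}\right) + \left(Z + 2 Z^{2}\right) = 2 Z + 3 Z^{2}$)
$-466867 + d{\left(z{\left(1,-13 \right)} \right)} = -466867 + \left(19 + 1 \left(-13\right)^{2}\right) \left(2 + 3 \left(19 + 1 \left(-13\right)^{2}\right)\right) = -466867 + \left(19 + 1 \cdot 169\right) \left(2 + 3 \left(19 + 1 \cdot 169\right)\right) = -466867 + \left(19 + 169\right) \left(2 + 3 \left(19 + 169\right)\right) = -466867 + 188 \left(2 + 3 \cdot 188\right) = -466867 + 188 \left(2 + 564\right) = -466867 + 188 \cdot 566 = -466867 + 106408 = -360459$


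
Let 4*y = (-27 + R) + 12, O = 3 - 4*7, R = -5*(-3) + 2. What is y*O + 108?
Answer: 191/2 ≈ 95.500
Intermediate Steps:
R = 17 (R = 15 + 2 = 17)
O = -25 (O = 3 - 28 = -25)
y = ½ (y = ((-27 + 17) + 12)/4 = (-10 + 12)/4 = (¼)*2 = ½ ≈ 0.50000)
y*O + 108 = (½)*(-25) + 108 = -25/2 + 108 = 191/2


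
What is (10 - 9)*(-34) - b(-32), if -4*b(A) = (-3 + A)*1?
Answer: -171/4 ≈ -42.750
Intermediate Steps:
b(A) = ¾ - A/4 (b(A) = -(-3 + A)/4 = ¾ - A/4)
(10 - 9)*(-34) - b(-32) = (10 - 9)*(-34) - (¾ - ¼*(-32)) = 1*(-34) - (¾ + 8) = -34 - 1*35/4 = -34 - 35/4 = -171/4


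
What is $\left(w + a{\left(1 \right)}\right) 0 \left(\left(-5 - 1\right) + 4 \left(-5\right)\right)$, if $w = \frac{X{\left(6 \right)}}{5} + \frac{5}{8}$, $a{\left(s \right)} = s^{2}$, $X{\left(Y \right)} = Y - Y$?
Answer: $0$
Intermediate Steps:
$X{\left(Y \right)} = 0$
$w = \frac{5}{8}$ ($w = \frac{0}{5} + \frac{5}{8} = 0 \cdot \frac{1}{5} + 5 \cdot \frac{1}{8} = 0 + \frac{5}{8} = \frac{5}{8} \approx 0.625$)
$\left(w + a{\left(1 \right)}\right) 0 \left(\left(-5 - 1\right) + 4 \left(-5\right)\right) = \left(\frac{5}{8} + 1^{2}\right) 0 \left(\left(-5 - 1\right) + 4 \left(-5\right)\right) = \left(\frac{5}{8} + 1\right) 0 \left(-6 - 20\right) = \frac{13 \cdot 0 \left(-26\right)}{8} = \frac{13}{8} \cdot 0 = 0$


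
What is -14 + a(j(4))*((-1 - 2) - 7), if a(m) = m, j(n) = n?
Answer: -54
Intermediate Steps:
-14 + a(j(4))*((-1 - 2) - 7) = -14 + 4*((-1 - 2) - 7) = -14 + 4*(-3 - 7) = -14 + 4*(-10) = -14 - 40 = -54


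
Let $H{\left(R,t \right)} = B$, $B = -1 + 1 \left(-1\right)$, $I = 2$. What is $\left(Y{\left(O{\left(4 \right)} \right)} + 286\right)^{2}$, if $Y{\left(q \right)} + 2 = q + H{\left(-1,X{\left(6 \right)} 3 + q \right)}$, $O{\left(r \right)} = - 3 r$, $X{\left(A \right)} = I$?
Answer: $72900$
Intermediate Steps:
$X{\left(A \right)} = 2$
$B = -2$ ($B = -1 - 1 = -2$)
$H{\left(R,t \right)} = -2$
$Y{\left(q \right)} = -4 + q$ ($Y{\left(q \right)} = -2 + \left(q - 2\right) = -2 + \left(-2 + q\right) = -4 + q$)
$\left(Y{\left(O{\left(4 \right)} \right)} + 286\right)^{2} = \left(\left(-4 - 12\right) + 286\right)^{2} = \left(-16 + 286\right)^{2} = 270^{2} = 72900$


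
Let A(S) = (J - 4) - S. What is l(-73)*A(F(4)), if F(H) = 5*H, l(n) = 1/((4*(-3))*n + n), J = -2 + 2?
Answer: -24/803 ≈ -0.029888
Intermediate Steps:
J = 0
l(n) = -1/(11*n) (l(n) = 1/(-12*n + n) = 1/(-11*n) = -1/(11*n))
A(S) = -4 - S (A(S) = (0 - 4) - S = -4 - S)
l(-73)*A(F(4)) = (-1/11/(-73))*(-4 - 5*4) = (-1/11*(-1/73))*(-4 - 1*20) = (-4 - 20)/803 = (1/803)*(-24) = -24/803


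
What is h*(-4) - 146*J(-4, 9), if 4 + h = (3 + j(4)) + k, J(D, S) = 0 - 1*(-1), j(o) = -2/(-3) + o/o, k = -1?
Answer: -434/3 ≈ -144.67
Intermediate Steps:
j(o) = 5/3 (j(o) = -2*(-1/3) + 1 = 2/3 + 1 = 5/3)
J(D, S) = 1 (J(D, S) = 0 + 1 = 1)
h = -1/3 (h = -4 + ((3 + 5/3) - 1) = -4 + (14/3 - 1) = -4 + 11/3 = -1/3 ≈ -0.33333)
h*(-4) - 146*J(-4, 9) = -1/3*(-4) - 146*1 = 4/3 - 146 = -434/3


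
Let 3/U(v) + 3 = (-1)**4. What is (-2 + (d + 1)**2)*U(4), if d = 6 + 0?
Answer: -141/2 ≈ -70.500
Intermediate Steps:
d = 6
U(v) = -3/2 (U(v) = 3/(-3 + (-1)**4) = 3/(-3 + 1) = 3/(-2) = 3*(-1/2) = -3/2)
(-2 + (d + 1)**2)*U(4) = (-2 + (6 + 1)**2)*(-3/2) = (-2 + 7**2)*(-3/2) = (-2 + 49)*(-3/2) = 47*(-3/2) = -141/2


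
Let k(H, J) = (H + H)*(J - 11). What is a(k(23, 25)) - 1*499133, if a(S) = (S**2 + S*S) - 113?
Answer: 330226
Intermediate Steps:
k(H, J) = 2*H*(-11 + J) (k(H, J) = (2*H)*(-11 + J) = 2*H*(-11 + J))
a(S) = -113 + 2*S**2 (a(S) = (S**2 + S**2) - 113 = 2*S**2 - 113 = -113 + 2*S**2)
a(k(23, 25)) - 1*499133 = (-113 + 2*(2*23*(-11 + 25))**2) - 1*499133 = (-113 + 2*(2*23*14)**2) - 499133 = (-113 + 2*644**2) - 499133 = (-113 + 2*414736) - 499133 = (-113 + 829472) - 499133 = 829359 - 499133 = 330226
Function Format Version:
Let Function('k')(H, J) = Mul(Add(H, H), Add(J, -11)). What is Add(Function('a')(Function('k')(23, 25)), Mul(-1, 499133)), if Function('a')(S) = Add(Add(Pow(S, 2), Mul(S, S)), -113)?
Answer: 330226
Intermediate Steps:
Function('k')(H, J) = Mul(2, H, Add(-11, J)) (Function('k')(H, J) = Mul(Mul(2, H), Add(-11, J)) = Mul(2, H, Add(-11, J)))
Function('a')(S) = Add(-113, Mul(2, Pow(S, 2))) (Function('a')(S) = Add(Add(Pow(S, 2), Pow(S, 2)), -113) = Add(Mul(2, Pow(S, 2)), -113) = Add(-113, Mul(2, Pow(S, 2))))
Add(Function('a')(Function('k')(23, 25)), Mul(-1, 499133)) = Add(Add(-113, Mul(2, Pow(Mul(2, 23, Add(-11, 25)), 2))), Mul(-1, 499133)) = Add(Add(-113, Mul(2, Pow(Mul(2, 23, 14), 2))), -499133) = Add(Add(-113, Mul(2, Pow(644, 2))), -499133) = Add(Add(-113, Mul(2, 414736)), -499133) = Add(Add(-113, 829472), -499133) = Add(829359, -499133) = 330226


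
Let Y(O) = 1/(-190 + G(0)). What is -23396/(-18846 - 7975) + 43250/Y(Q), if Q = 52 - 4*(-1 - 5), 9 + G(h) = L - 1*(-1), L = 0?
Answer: -229681610104/26821 ≈ -8.5635e+6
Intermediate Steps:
G(h) = -8 (G(h) = -9 + (0 - 1*(-1)) = -9 + (0 + 1) = -9 + 1 = -8)
Q = 76 (Q = 52 - 4*(-6) = 52 - 1*(-24) = 52 + 24 = 76)
Y(O) = -1/198 (Y(O) = 1/(-190 - 8) = 1/(-198) = -1/198)
-23396/(-18846 - 7975) + 43250/Y(Q) = -23396/(-18846 - 7975) + 43250/(-1/198) = -23396/(-26821) + 43250*(-198) = -23396*(-1/26821) - 8563500 = 23396/26821 - 8563500 = -229681610104/26821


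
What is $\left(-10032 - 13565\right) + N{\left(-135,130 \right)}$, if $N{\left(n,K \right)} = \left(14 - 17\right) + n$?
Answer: $-23735$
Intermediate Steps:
$N{\left(n,K \right)} = -3 + n$
$\left(-10032 - 13565\right) + N{\left(-135,130 \right)} = \left(-10032 - 13565\right) - 138 = -23597 - 138 = -23735$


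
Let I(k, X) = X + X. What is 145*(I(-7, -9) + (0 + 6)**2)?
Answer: 2610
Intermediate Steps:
I(k, X) = 2*X
145*(I(-7, -9) + (0 + 6)**2) = 145*(2*(-9) + (0 + 6)**2) = 145*(-18 + 6**2) = 145*(-18 + 36) = 145*18 = 2610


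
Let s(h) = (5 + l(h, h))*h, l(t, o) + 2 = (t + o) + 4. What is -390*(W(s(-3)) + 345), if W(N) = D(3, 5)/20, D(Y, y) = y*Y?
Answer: -269685/2 ≈ -1.3484e+5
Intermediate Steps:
l(t, o) = 2 + o + t (l(t, o) = -2 + ((t + o) + 4) = -2 + ((o + t) + 4) = -2 + (4 + o + t) = 2 + o + t)
D(Y, y) = Y*y
s(h) = h*(7 + 2*h) (s(h) = (5 + (2 + h + h))*h = (5 + (2 + 2*h))*h = (7 + 2*h)*h = h*(7 + 2*h))
W(N) = ¾ (W(N) = (3*5)/20 = 15*(1/20) = ¾)
-390*(W(s(-3)) + 345) = -390*(¾ + 345) = -390*1383/4 = -269685/2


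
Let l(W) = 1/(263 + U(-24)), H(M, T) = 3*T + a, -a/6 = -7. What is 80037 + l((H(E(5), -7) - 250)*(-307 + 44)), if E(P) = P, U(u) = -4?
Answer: 20729584/259 ≈ 80037.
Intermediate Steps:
a = 42 (a = -6*(-7) = 42)
H(M, T) = 42 + 3*T (H(M, T) = 3*T + 42 = 42 + 3*T)
l(W) = 1/259 (l(W) = 1/(263 - 4) = 1/259)
80037 + l((H(E(5), -7) - 250)*(-307 + 44)) = 80037 + 1/259 = 20729584/259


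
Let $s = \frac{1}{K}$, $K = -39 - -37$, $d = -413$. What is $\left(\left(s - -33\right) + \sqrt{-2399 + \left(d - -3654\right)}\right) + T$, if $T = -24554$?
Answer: $- \frac{49043}{2} + \sqrt{842} \approx -24492.0$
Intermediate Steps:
$K = -2$ ($K = -39 + 37 = -2$)
$s = - \frac{1}{2}$ ($s = \frac{1}{-2} = - \frac{1}{2} \approx -0.5$)
$\left(\left(s - -33\right) + \sqrt{-2399 + \left(d - -3654\right)}\right) + T = \left(\left(- \frac{1}{2} - -33\right) + \sqrt{-2399 - -3241}\right) - 24554 = \left(\left(- \frac{1}{2} + 33\right) + \sqrt{-2399 + \left(-413 + 3654\right)}\right) - 24554 = \left(\frac{65}{2} + \sqrt{-2399 + 3241}\right) - 24554 = \left(\frac{65}{2} + \sqrt{842}\right) - 24554 = - \frac{49043}{2} + \sqrt{842}$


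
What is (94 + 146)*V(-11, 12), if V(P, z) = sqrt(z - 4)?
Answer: 480*sqrt(2) ≈ 678.82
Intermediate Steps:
V(P, z) = sqrt(-4 + z)
(94 + 146)*V(-11, 12) = (94 + 146)*sqrt(-4 + 12) = 240*sqrt(8) = 240*(2*sqrt(2)) = 480*sqrt(2)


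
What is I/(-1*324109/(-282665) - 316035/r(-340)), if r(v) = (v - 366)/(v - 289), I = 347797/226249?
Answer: -69406887537530/12712845360045892229 ≈ -5.4596e-6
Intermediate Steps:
I = 347797/226249 (I = 347797*(1/226249) = 347797/226249 ≈ 1.5372)
r(v) = (-366 + v)/(-289 + v)
I/(-1*324109/(-282665) - 316035/r(-340)) = 347797/(226249*(-1*324109/(-282665) - 316035*(-289 - 340)/(-366 - 340))) = 347797/(226249*(-324109*(-1/282665) - 316035/(-706/(-629)))) = 347797/(226249*(324109/282665 - 316035/((-1/629*(-706))))) = 347797/(226249*(324109/282665 - 316035/706/629)) = 347797/(226249*(324109/282665 - 316035*629/706)) = 347797/(226249*(324109/282665 - 198786015/706)) = 347797/(226249*(-56189620109021/199561490)) = (347797/226249)*(-199561490/56189620109021) = -69406887537530/12712845360045892229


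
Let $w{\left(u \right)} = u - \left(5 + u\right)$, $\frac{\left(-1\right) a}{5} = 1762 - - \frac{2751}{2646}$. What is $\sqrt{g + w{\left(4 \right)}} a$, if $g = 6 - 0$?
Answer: $- \frac{1110715}{126} \approx -8815.2$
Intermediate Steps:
$g = 6$ ($g = 6 + 0 = 6$)
$a = - \frac{1110715}{126}$ ($a = - 5 \left(1762 - - \frac{2751}{2646}\right) = - 5 \left(1762 - \left(-2751\right) \frac{1}{2646}\right) = - 5 \left(1762 - - \frac{131}{126}\right) = - 5 \left(1762 + \frac{131}{126}\right) = \left(-5\right) \frac{222143}{126} = - \frac{1110715}{126} \approx -8815.2$)
$w{\left(u \right)} = -5$
$\sqrt{g + w{\left(4 \right)}} a = \sqrt{6 - 5} \left(- \frac{1110715}{126}\right) = \sqrt{1} \left(- \frac{1110715}{126}\right) = 1 \left(- \frac{1110715}{126}\right) = - \frac{1110715}{126}$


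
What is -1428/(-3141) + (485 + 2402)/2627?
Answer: 4273141/2750469 ≈ 1.5536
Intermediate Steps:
-1428/(-3141) + (485 + 2402)/2627 = -1428*(-1/3141) + 2887*(1/2627) = 476/1047 + 2887/2627 = 4273141/2750469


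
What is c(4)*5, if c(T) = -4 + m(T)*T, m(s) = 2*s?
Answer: 140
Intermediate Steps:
c(T) = -4 + 2*T² (c(T) = -4 + (2*T)*T = -4 + 2*T²)
c(4)*5 = (-4 + 2*4²)*5 = (-4 + 2*16)*5 = (-4 + 32)*5 = 28*5 = 140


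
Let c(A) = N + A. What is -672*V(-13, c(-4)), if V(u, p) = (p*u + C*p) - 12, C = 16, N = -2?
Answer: 20160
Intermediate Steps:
c(A) = -2 + A
V(u, p) = -12 + 16*p + p*u (V(u, p) = (p*u + 16*p) - 12 = (16*p + p*u) - 12 = -12 + 16*p + p*u)
-672*V(-13, c(-4)) = -672*(-12 + 16*(-2 - 4) + (-2 - 4)*(-13)) = -672*(-12 + 16*(-6) - 6*(-13)) = -672*(-12 - 96 + 78) = -672*(-30) = 20160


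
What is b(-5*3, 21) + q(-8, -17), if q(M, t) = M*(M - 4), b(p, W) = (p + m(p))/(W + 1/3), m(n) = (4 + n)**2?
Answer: 3231/32 ≈ 100.97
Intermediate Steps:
b(p, W) = (p + (4 + p)**2)/(1/3 + W) (b(p, W) = (p + (4 + p)**2)/(W + 1/3) = (p + (4 + p)**2)/(1/3 + W))
q(M, t) = M*(-4 + M)
b(-5*3, 21) + q(-8, -17) = 3*(-5*3 + (4 - 5*3)**2)/(1 + 3*21) - 8*(-4 - 8) = 3*(-15 + (4 - 15)**2)/(1 + 63) - 8*(-12) = 3*(-15 + (-11)**2)/64 + 96 = 3*(1/64)*(-15 + 121) + 96 = 3*(1/64)*106 + 96 = 159/32 + 96 = 3231/32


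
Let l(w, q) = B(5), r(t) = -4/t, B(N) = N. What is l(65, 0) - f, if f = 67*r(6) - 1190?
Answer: 3719/3 ≈ 1239.7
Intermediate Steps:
l(w, q) = 5
f = -3704/3 (f = 67*(-4/6) - 1190 = 67*(-4*⅙) - 1190 = 67*(-⅔) - 1190 = -134/3 - 1190 = -3704/3 ≈ -1234.7)
l(65, 0) - f = 5 - 1*(-3704/3) = 5 + 3704/3 = 3719/3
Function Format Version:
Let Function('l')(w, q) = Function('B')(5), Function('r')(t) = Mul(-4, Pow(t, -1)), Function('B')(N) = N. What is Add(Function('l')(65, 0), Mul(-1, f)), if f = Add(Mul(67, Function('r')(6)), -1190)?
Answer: Rational(3719, 3) ≈ 1239.7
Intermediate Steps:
Function('l')(w, q) = 5
f = Rational(-3704, 3) (f = Add(Mul(67, Mul(-4, Pow(6, -1))), -1190) = Add(Mul(67, Mul(-4, Rational(1, 6))), -1190) = Add(Mul(67, Rational(-2, 3)), -1190) = Add(Rational(-134, 3), -1190) = Rational(-3704, 3) ≈ -1234.7)
Add(Function('l')(65, 0), Mul(-1, f)) = Add(5, Mul(-1, Rational(-3704, 3))) = Add(5, Rational(3704, 3)) = Rational(3719, 3)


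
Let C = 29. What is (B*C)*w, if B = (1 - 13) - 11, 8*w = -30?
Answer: 10005/4 ≈ 2501.3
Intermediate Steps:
w = -15/4 (w = (⅛)*(-30) = -15/4 ≈ -3.7500)
B = -23 (B = -12 - 11 = -23)
(B*C)*w = -23*29*(-15/4) = -667*(-15/4) = 10005/4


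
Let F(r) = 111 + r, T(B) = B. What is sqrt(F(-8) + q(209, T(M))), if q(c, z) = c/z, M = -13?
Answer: sqrt(14690)/13 ≈ 9.3233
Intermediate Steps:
sqrt(F(-8) + q(209, T(M))) = sqrt((111 - 8) + 209/(-13)) = sqrt(103 + 209*(-1/13)) = sqrt(103 - 209/13) = sqrt(1130/13) = sqrt(14690)/13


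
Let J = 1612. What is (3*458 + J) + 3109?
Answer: 6095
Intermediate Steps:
(3*458 + J) + 3109 = (3*458 + 1612) + 3109 = (1374 + 1612) + 3109 = 2986 + 3109 = 6095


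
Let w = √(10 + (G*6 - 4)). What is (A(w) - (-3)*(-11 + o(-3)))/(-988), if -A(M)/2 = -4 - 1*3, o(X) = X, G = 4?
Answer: 7/247 ≈ 0.028340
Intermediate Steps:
w = √30 (w = √(10 + (4*6 - 4)) = √(10 + (24 - 4)) = √(10 + 20) = √30 ≈ 5.4772)
A(M) = 14 (A(M) = -2*(-4 - 1*3) = -2*(-4 - 3) = -2*(-7) = 14)
(A(w) - (-3)*(-11 + o(-3)))/(-988) = (14 - (-3)*(-11 - 3))/(-988) = (14 - (-3)*(-14))*(-1/988) = (14 - 1*42)*(-1/988) = (14 - 42)*(-1/988) = -28*(-1/988) = 7/247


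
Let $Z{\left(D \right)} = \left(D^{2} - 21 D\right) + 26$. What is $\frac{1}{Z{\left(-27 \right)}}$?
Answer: $\frac{1}{1322} \approx 0.00075643$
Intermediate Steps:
$Z{\left(D \right)} = 26 + D^{2} - 21 D$
$\frac{1}{Z{\left(-27 \right)}} = \frac{1}{26 + \left(-27\right)^{2} - -567} = \frac{1}{26 + 729 + 567} = \frac{1}{1322}$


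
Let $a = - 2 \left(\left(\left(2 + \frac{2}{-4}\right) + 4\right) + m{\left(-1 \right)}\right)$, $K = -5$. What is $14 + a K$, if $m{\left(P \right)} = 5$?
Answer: $119$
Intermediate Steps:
$a = -21$ ($a = - 2 \left(\left(\left(2 + \frac{2}{-4}\right) + 4\right) + 5\right) = - 2 \left(\left(\left(2 + 2 \left(- \frac{1}{4}\right)\right) + 4\right) + 5\right) = - 2 \left(\left(\left(2 - \frac{1}{2}\right) + 4\right) + 5\right) = - 2 \left(\left(\frac{3}{2} + 4\right) + 5\right) = - 2 \left(\frac{11}{2} + 5\right) = \left(-2\right) \frac{21}{2} = -21$)
$14 + a K = 14 - -105 = 14 + 105 = 119$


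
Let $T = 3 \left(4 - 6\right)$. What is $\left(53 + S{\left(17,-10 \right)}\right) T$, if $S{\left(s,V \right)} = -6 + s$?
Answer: $-384$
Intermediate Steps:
$T = -6$ ($T = 3 \left(-2\right) = -6$)
$\left(53 + S{\left(17,-10 \right)}\right) T = \left(53 + \left(-6 + 17\right)\right) \left(-6\right) = \left(53 + 11\right) \left(-6\right) = 64 \left(-6\right) = -384$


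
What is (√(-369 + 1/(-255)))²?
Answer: -94096/255 ≈ -369.00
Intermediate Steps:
(√(-369 + 1/(-255)))² = (√(-369 - 1/255))² = (√(-94096/255))² = (4*I*√1499655/255)² = -94096/255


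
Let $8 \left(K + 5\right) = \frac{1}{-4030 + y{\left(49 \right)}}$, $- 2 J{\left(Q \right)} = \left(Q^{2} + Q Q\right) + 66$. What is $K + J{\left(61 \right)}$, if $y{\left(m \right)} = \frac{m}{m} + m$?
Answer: $- \frac{119686561}{31840} \approx -3759.0$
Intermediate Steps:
$y{\left(m \right)} = 1 + m$
$J{\left(Q \right)} = -33 - Q^{2}$ ($J{\left(Q \right)} = - \frac{\left(Q^{2} + Q Q\right) + 66}{2} = - \frac{\left(Q^{2} + Q^{2}\right) + 66}{2} = - \frac{2 Q^{2} + 66}{2} = - \frac{66 + 2 Q^{2}}{2} = -33 - Q^{2}$)
$K = - \frac{159201}{31840}$ ($K = -5 + \frac{1}{8 \left(-4030 + \left(1 + 49\right)\right)} = -5 + \frac{1}{8 \left(-4030 + 50\right)} = -5 + \frac{1}{8 \left(-3980\right)} = -5 + \frac{1}{8} \left(- \frac{1}{3980}\right) = -5 - \frac{1}{31840} = - \frac{159201}{31840} \approx -5.0$)
$K + J{\left(61 \right)} = - \frac{159201}{31840} - 3754 = - \frac{119686561}{31840}$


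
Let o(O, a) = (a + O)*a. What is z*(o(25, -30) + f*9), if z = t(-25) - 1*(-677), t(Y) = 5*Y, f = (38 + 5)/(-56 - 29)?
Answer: 6824376/85 ≈ 80287.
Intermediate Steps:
f = -43/85 (f = 43/(-85) = 43*(-1/85) = -43/85 ≈ -0.50588)
z = 552 (z = 5*(-25) - 1*(-677) = -125 + 677 = 552)
o(O, a) = a*(O + a) (o(O, a) = (O + a)*a = a*(O + a))
z*(o(25, -30) + f*9) = 552*(-30*(25 - 30) - 43/85*9) = 552*(-30*(-5) - 387/85) = 552*(150 - 387/85) = 552*(12363/85) = 6824376/85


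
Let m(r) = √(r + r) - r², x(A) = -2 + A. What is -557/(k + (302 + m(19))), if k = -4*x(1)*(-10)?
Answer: 55143/9763 + 557*√38/9763 ≈ 5.9999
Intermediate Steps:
m(r) = -r² + √2*√r (m(r) = √(2*r) - r² = √2*√r - r² = -r² + √2*√r)
k = -40 (k = -4*(-2 + 1)*(-10) = -4*(-1)*(-10) = 4*(-10) = -40)
-557/(k + (302 + m(19))) = -557/(-40 + (302 + (-1*19² + √2*√19))) = -557/(-40 + (302 + (-1*361 + √38))) = -557/(-40 + (302 + (-361 + √38))) = -557/(-40 + (-59 + √38)) = -557/(-99 + √38)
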